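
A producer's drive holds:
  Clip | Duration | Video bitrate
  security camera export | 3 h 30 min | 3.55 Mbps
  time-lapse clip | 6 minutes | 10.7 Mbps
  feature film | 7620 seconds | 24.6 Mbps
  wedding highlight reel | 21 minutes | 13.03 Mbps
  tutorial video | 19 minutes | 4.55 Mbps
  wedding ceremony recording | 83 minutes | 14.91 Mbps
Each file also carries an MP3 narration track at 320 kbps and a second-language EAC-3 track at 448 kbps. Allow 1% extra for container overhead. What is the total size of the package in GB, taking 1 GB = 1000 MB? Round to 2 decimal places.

Audio total: 320 + 448 = 768 kbps = 0.768 Mbps.
security camera export: 4.318 Mbps × 12600 s × 1.01 = 54950.9 Mb
time-lapse clip: 11.468 Mbps × 360 s × 1.01 = 4169.8 Mb
feature film: 25.368 Mbps × 7620 s × 1.01 = 195237.2 Mb
wedding highlight reel: 13.798 Mbps × 1260 s × 1.01 = 17559.3 Mb
tutorial video: 5.318 Mbps × 1140 s × 1.01 = 6123.1 Mb
wedding ceremony recording: 15.678 Mbps × 4980 s × 1.01 = 78857.2 Mb
Total: 356897.5 Mb = 44612.2 MB.
= 44.61 GB.

44.61 GB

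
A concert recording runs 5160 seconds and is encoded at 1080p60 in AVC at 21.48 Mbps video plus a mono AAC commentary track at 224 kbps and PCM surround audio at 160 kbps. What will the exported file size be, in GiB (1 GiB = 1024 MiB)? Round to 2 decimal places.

13.13 GiB

Audio total: 224 + 160 = 384 kbps = 0.384 Mbps.
Total bitrate: 21.48 + 0.384 = 21.864 Mbps.
Stream data: 21.864 Mbps × 5160 s = 112818.2 Mb.
112,818 Mb = 14,102,280,000 bytes ÷ 1,073,741,824 = 13.13 GiB.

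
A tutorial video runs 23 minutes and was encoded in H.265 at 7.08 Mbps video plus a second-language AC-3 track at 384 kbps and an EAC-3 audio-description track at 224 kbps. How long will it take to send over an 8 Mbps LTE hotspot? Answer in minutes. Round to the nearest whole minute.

22 minutes

23 min = 1380 s
Audio total: 384 + 224 = 608 kbps = 0.608 Mbps.
Total bitrate: 7.688 Mbps.
File: 7.688 Mbps × 1380 s = 10609.4 Mb.
At 8 Mbps: 10609.4 / 8 = 1326.2 s ≈ 22.1 minutes.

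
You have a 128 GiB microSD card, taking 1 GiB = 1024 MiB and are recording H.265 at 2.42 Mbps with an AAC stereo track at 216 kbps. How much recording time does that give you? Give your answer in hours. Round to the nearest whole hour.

116 hours

Audio: 216 kbps = 0.216 Mbps.
Total bitrate: 2.42 + 0.216 = 2.636 Mbps.
Capacity: 128 GiB = 1,099,512 Mb.
Recording time: 1,099,512 / 2.636 = 417,114 s ≈ 116 hours.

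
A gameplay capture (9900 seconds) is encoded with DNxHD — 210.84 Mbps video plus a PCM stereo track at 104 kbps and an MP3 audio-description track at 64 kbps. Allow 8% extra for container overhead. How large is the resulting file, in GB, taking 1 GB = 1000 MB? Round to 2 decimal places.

282.01 GB

Audio total: 104 + 64 = 168 kbps = 0.168 Mbps.
Total bitrate: 210.84 + 0.168 = 211.008 Mbps.
Stream data: 211.008 Mbps × 9900 s = 2088979.2 Mb.
With 8% container overhead: ×1.08.
2,256,098 Mb ÷ 8 = 282,012 MB → 282.0 GB.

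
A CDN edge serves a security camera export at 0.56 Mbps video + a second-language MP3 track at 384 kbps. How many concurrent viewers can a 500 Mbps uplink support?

529

Audio: 384 kbps = 0.384 Mbps.
Per-viewer media rate: 0.944 Mbps.
500 Mbps = 500.0 Mbps; 500.0 / 0.944 = 529.66 → 529 viewers.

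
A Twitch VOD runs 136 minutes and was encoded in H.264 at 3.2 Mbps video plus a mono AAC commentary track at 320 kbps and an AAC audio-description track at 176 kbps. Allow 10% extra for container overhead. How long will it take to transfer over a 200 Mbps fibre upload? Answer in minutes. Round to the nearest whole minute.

3 minutes

136 min = 8160 s
Audio total: 320 + 176 = 496 kbps = 0.496 Mbps.
Total bitrate: 3.696 Mbps.
File: 3.696 Mbps × 8160 s = 30159.4 Mb.
With 10% container overhead: ×1.10. → 33175.3 Mb.
At 200 Mbps: 33175.3 / 200 = 165.9 s ≈ 2.76 minutes.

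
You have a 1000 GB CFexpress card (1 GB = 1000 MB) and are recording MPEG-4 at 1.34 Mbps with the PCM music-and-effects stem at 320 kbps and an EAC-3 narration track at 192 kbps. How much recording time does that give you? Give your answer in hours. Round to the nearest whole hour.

Audio total: 320 + 192 = 512 kbps = 0.512 Mbps.
Total bitrate: 1.34 + 0.512 = 1.852 Mbps.
Capacity: 1000 GB = 8,000,000 Mb.
Recording time: 8,000,000 / 1.852 = 4,319,654 s ≈ 1,200 hours.

1200 hours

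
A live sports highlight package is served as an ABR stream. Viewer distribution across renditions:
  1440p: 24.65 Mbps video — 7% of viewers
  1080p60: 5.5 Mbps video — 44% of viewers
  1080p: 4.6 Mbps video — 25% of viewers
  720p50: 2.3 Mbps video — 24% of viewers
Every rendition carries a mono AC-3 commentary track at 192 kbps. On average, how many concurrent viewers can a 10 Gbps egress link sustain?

Audio: 192 kbps = 0.192 Mbps.
Average per-viewer bitrate: 0.07×24.842 + 0.44×5.692 + 0.25×4.792 + 0.24×2.492 = 6.040 Mbps.
10 Gbps = 10,000 Mbps; 10,000 / 6.040 = 1655.77 → 1655.

1655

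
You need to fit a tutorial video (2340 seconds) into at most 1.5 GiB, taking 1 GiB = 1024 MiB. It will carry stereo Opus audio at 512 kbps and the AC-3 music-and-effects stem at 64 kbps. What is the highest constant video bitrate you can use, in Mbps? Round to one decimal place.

Budget: 1.5 GiB = 12884.9 Mb.
Total bitrate budget: 12884.9 Mb / 2340 s = 5.506 Mbps.
Audio total: 512 + 64 = 576 kbps = 0.576 Mbps.
Video: 5.506 − 0.576 = 4.930 Mbps.

4.9 Mbps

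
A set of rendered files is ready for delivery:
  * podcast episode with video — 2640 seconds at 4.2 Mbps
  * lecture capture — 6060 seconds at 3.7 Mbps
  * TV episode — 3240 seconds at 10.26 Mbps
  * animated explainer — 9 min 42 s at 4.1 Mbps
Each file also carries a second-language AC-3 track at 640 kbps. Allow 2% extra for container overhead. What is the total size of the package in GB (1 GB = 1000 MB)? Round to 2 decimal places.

9.84 GB

Audio: 640 kbps = 0.640 Mbps.
podcast episode with video: 4.840 Mbps × 2640 s × 1.02 = 13033.2 Mb
lecture capture: 4.340 Mbps × 6060 s × 1.02 = 26826.4 Mb
TV episode: 10.900 Mbps × 3240 s × 1.02 = 36022.3 Mb
animated explainer: 4.740 Mbps × 582 s × 1.02 = 2813.9 Mb
Total: 78695.7 Mb = 9837.0 MB.
= 9.837 GB.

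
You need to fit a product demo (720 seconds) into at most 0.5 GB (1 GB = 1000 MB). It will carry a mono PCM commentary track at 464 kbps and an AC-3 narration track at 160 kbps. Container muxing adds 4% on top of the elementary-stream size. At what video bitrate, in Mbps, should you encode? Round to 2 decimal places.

Budget: 0.5 GB = 4000.0 Mb.
Stream payload after overhead: 4000.0 / 1.04 = 3846.2 Mb.
Total bitrate budget: 3846.2 Mb / 720 s = 5.342 Mbps.
Audio total: 464 + 160 = 624 kbps = 0.624 Mbps.
Video: 5.342 − 0.624 = 4.718 Mbps.

4.72 Mbps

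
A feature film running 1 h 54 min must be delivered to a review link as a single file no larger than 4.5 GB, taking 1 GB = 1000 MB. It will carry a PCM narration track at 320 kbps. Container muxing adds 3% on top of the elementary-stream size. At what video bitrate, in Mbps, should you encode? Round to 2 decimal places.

Budget: 4.5 GB = 36000.0 Mb.
Stream payload after overhead: 36000.0 / 1.03 = 34951.5 Mb.
1 h 54 min = 114 min = 6840 s
Total bitrate budget: 34951.5 Mb / 6840 s = 5.110 Mbps.
Audio: 320 kbps = 0.320 Mbps.
Video: 5.110 − 0.320 = 4.790 Mbps.

4.79 Mbps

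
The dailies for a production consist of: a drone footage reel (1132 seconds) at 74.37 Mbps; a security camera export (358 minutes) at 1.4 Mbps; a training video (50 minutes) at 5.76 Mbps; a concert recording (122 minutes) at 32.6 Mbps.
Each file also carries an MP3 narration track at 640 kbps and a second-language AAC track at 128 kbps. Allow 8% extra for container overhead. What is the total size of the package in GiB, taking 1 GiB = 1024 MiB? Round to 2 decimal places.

49.72 GiB

Audio total: 640 + 128 = 768 kbps = 0.768 Mbps.
drone footage reel: 75.138 Mbps × 1132 s × 1.08 = 91860.7 Mb
security camera export: 2.168 Mbps × 21480 s × 1.08 = 50294.1 Mb
training video: 6.528 Mbps × 3000 s × 1.08 = 21150.7 Mb
concert recording: 33.368 Mbps × 7320 s × 1.08 = 263794.1 Mb
Total: 427099.6 Mb = 53387.5 MB.
= 49.72 GiB.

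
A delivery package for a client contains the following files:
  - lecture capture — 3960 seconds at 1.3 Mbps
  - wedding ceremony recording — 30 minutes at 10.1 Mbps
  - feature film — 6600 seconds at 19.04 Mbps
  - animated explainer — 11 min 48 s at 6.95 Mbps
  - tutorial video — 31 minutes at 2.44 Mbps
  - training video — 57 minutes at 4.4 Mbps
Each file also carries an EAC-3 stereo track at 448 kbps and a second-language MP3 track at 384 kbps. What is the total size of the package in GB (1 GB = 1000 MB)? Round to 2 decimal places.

Audio total: 448 + 384 = 832 kbps = 0.832 Mbps.
lecture capture: 2.132 Mbps × 3960 s = 8442.7 Mb
wedding ceremony recording: 10.932 Mbps × 1800 s = 19677.6 Mb
feature film: 19.872 Mbps × 6600 s = 131155.2 Mb
animated explainer: 7.782 Mbps × 708 s = 5509.7 Mb
tutorial video: 3.272 Mbps × 1860 s = 6085.9 Mb
training video: 5.232 Mbps × 3420 s = 17893.4 Mb
Total: 188764.5 Mb = 23595.6 MB.
= 23.60 GB.

23.60 GB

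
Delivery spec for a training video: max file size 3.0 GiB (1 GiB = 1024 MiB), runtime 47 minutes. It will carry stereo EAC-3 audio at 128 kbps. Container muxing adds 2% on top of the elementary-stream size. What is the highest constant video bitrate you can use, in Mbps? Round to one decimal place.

8.8 Mbps

Budget: 3.0 GiB = 25769.8 Mb.
Stream payload after overhead: 25769.8 / 1.02 = 25264.5 Mb.
47 min = 2820 s
Total bitrate budget: 25264.5 Mb / 2820 s = 8.959 Mbps.
Audio: 128 kbps = 0.128 Mbps.
Video: 8.959 − 0.128 = 8.831 Mbps.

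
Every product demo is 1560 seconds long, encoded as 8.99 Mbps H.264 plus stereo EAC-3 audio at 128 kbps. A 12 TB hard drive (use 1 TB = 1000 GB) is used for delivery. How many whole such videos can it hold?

Audio: 128 kbps = 0.128 Mbps.
Total bitrate: 9.118 Mbps.
Per item: 9.118 Mbps × 1560 s = 14,224 Mb = 1,778 MB.
Capacity: 12 TB = 96,000,000 Mb; 6749.12 items → 6749 complete.

6749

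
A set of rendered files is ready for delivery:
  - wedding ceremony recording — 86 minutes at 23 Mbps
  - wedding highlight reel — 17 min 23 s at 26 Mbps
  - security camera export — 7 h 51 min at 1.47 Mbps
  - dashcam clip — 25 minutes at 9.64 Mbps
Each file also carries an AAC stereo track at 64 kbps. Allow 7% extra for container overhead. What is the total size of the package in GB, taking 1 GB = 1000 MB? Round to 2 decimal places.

Audio: 64 kbps = 0.064 Mbps.
wedding ceremony recording: 23.064 Mbps × 5160 s × 1.07 = 127341.0 Mb
wedding highlight reel: 26.064 Mbps × 1043 s × 1.07 = 29087.7 Mb
security camera export: 1.534 Mbps × 28260 s × 1.07 = 46385.4 Mb
dashcam clip: 9.704 Mbps × 1500 s × 1.07 = 15574.9 Mb
Total: 218389.0 Mb = 27298.6 MB.
= 27.30 GB.

27.30 GB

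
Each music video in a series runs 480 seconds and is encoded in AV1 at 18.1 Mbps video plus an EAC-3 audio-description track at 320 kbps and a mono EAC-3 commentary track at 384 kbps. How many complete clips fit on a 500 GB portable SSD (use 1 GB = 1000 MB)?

Audio total: 320 + 384 = 704 kbps = 0.704 Mbps.
Total bitrate: 18.804 Mbps.
Per item: 18.804 Mbps × 480 s = 9,026 Mb = 1,128 MB.
Capacity: 500 GB = 4,000,000 Mb; 443.17 items → 443 complete.

443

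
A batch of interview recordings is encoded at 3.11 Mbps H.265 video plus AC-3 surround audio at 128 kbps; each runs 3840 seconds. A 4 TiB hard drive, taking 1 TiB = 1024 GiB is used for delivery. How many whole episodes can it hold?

Audio: 128 kbps = 0.128 Mbps.
Total bitrate: 3.238 Mbps.
Per item: 3.238 Mbps × 3840 s = 12,434 Mb = 1,554 MB.
Capacity: 4 TiB = 35,184,372 Mb; 2829.71 items → 2829 complete.

2829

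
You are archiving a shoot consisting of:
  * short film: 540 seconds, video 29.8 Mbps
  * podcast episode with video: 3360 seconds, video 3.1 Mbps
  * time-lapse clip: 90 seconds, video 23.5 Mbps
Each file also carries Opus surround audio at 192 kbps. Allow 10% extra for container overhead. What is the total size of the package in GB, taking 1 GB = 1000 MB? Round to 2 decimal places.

4.04 GB

Audio: 192 kbps = 0.192 Mbps.
short film: 29.992 Mbps × 540 s × 1.10 = 17815.2 Mb
podcast episode with video: 3.292 Mbps × 3360 s × 1.10 = 12167.2 Mb
time-lapse clip: 23.692 Mbps × 90 s × 1.10 = 2345.5 Mb
Total: 32328.0 Mb = 4041.0 MB.
= 4.041 GB.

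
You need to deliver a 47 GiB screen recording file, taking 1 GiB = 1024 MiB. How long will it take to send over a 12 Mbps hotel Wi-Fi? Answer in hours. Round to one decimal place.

9.3 hours

File: 47 GiB = 403726.9 Mb.
At 12 Mbps: 403726.9 / 12 = 33643.9 s ≈ 9.35 hours.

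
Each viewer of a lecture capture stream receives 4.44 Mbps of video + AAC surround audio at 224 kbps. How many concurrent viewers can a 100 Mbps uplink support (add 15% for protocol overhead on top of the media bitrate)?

18

Audio: 224 kbps = 0.224 Mbps.
Per-viewer media rate: 4.664 Mbps.
On the wire with 15% overhead: 5.364 Mbps.
100 Mbps = 100.0 Mbps; 100.0 / 5.364 = 18.64 → 18 viewers.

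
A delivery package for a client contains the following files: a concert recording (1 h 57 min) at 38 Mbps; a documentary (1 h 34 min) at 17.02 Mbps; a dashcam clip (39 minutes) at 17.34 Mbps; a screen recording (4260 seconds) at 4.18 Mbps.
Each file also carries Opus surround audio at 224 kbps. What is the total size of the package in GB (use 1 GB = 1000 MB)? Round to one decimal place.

53.2 GB

Audio: 224 kbps = 0.224 Mbps.
concert recording: 38.224 Mbps × 7020 s = 268332.5 Mb
documentary: 17.244 Mbps × 5640 s = 97256.2 Mb
dashcam clip: 17.564 Mbps × 2340 s = 41099.8 Mb
screen recording: 4.404 Mbps × 4260 s = 18761.0 Mb
Total: 425449.4 Mb = 53181.2 MB.
= 53.18 GB.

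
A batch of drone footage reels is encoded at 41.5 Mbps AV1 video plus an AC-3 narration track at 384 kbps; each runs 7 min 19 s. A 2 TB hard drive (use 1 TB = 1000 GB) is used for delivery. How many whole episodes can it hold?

7 min 19 s = 439 s
Audio: 384 kbps = 0.384 Mbps.
Total bitrate: 41.884 Mbps.
Per item: 41.884 Mbps × 439 s = 18,387 Mb = 2,298 MB.
Capacity: 2 TB = 16,000,000 Mb; 870.18 items → 870 complete.

870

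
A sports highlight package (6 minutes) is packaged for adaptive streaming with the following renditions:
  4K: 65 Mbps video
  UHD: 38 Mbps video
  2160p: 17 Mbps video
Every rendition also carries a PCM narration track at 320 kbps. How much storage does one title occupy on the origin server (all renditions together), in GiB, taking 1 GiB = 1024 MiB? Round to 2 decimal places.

5.07 GiB

6 min = 360 s
Audio: 320 kbps = 0.320 Mbps.
Sum of rendition bitrates: (65+0.320) + (38+0.320) + (17+0.320) = 120.960 Mbps.
× 360 s = 43,546 Mb = 5,443 MB = 5.069 GiB.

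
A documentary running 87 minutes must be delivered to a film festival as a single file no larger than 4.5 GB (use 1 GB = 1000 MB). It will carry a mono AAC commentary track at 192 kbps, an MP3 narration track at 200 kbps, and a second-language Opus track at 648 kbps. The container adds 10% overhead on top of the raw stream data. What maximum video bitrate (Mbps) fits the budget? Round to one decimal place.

5.2 Mbps

Budget: 4.5 GB = 36000.0 Mb.
Stream payload after overhead: 36000.0 / 1.10 = 32727.3 Mb.
87 min = 5220 s
Total bitrate budget: 32727.3 Mb / 5220 s = 6.270 Mbps.
Audio total: 192 + 200 + 648 = 1040 kbps = 1.040 Mbps.
Video: 6.270 − 1.040 = 5.230 Mbps.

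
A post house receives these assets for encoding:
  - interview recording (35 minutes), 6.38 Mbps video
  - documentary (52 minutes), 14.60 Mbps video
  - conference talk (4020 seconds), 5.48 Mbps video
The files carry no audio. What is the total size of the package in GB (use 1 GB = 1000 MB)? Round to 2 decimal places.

10.12 GB

interview recording: 6.380 Mbps × 2100 s = 13398.0 Mb
documentary: 14.600 Mbps × 3120 s = 45552.0 Mb
conference talk: 5.480 Mbps × 4020 s = 22029.6 Mb
Total: 80979.6 Mb = 10122.5 MB.
= 10.12 GB.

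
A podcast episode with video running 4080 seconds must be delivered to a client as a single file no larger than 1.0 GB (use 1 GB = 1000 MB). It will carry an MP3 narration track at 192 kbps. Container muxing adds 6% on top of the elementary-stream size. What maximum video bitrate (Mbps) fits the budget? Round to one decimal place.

Budget: 1.0 GB = 8000.0 Mb.
Stream payload after overhead: 8000.0 / 1.06 = 7547.2 Mb.
Total bitrate budget: 7547.2 Mb / 4080 s = 1.850 Mbps.
Audio: 192 kbps = 0.192 Mbps.
Video: 1.850 − 0.192 = 1.658 Mbps.

1.7 Mbps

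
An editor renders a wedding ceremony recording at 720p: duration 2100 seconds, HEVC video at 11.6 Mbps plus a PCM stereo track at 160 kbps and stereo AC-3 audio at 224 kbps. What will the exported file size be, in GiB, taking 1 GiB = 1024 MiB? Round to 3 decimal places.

2.930 GiB

Audio total: 160 + 224 = 384 kbps = 0.384 Mbps.
Total bitrate: 11.6 + 0.384 = 11.984 Mbps.
Stream data: 11.984 Mbps × 2100 s = 25166.4 Mb.
25,166 Mb = 3,145,800,000 bytes ÷ 1,073,741,824 = 2.930 GiB.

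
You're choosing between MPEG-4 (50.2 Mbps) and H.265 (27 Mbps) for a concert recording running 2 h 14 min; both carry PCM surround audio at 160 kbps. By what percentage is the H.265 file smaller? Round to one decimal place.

46.1%

2 h 14 min = 134 min = 8040 s
Audio: 160 kbps = 0.160 Mbps.
MPEG-4: 50.360 Mbps × 8040 s = 404894.4 Mb = 47.136 GiB.
H.265: 27.160 Mbps × 8040 s = 218366.4 Mb = 25.421 GiB.
Reduction: (1 − 25.421/47.136) × 100 = 46.07%.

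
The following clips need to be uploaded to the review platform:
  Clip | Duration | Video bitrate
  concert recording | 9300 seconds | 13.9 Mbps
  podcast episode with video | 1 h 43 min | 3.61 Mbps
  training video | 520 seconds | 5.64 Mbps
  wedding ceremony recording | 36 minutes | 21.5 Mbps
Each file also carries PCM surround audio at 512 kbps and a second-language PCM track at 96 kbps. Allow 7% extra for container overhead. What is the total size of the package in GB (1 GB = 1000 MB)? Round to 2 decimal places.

28.35 GB

Audio total: 512 + 96 = 608 kbps = 0.608 Mbps.
concert recording: 14.508 Mbps × 9300 s × 1.07 = 144369.1 Mb
podcast episode with video: 4.218 Mbps × 6180 s × 1.07 = 27891.9 Mb
training video: 6.248 Mbps × 520 s × 1.07 = 3476.4 Mb
wedding ceremony recording: 22.108 Mbps × 2160 s × 1.07 = 51096.0 Mb
Total: 226833.5 Mb = 28354.2 MB.
= 28.35 GB.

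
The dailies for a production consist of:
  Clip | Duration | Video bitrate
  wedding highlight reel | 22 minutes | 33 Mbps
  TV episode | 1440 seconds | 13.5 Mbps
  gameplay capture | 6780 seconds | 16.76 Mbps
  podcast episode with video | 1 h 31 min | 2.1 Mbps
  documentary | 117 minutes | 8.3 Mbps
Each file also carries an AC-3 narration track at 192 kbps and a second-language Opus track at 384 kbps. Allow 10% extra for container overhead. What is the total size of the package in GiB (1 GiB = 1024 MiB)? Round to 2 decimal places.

33.17 GiB

Audio total: 192 + 384 = 576 kbps = 0.576 Mbps.
wedding highlight reel: 33.576 Mbps × 1320 s × 1.10 = 48752.4 Mb
TV episode: 14.076 Mbps × 1440 s × 1.10 = 22296.4 Mb
gameplay capture: 17.336 Mbps × 6780 s × 1.10 = 129291.9 Mb
podcast episode with video: 2.676 Mbps × 5460 s × 1.10 = 16072.1 Mb
documentary: 8.876 Mbps × 7020 s × 1.10 = 68540.5 Mb
Total: 284953.2 Mb = 35619.1 MB.
= 33.17 GiB.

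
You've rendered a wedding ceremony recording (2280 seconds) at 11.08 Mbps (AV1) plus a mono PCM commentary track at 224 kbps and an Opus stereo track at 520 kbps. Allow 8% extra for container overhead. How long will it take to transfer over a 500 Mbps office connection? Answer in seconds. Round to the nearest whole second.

58 seconds

Audio total: 224 + 520 = 744 kbps = 0.744 Mbps.
Total bitrate: 11.824 Mbps.
File: 11.824 Mbps × 2280 s = 26958.7 Mb.
With 8% container overhead: ×1.08. → 29115.4 Mb.
At 500 Mbps: 29115.4 / 500 = 58.2 s ≈ 58.2 seconds.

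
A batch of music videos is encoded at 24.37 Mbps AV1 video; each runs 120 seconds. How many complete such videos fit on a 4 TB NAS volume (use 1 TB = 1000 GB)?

10942

Per item: 24.370 Mbps × 120 s = 2,924 Mb = 365.6 MB.
Capacity: 4 TB = 32,000,000 Mb; 10942.42 items → 10942 complete.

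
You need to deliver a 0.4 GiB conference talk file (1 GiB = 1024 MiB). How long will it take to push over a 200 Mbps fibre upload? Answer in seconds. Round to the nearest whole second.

File: 0.4 GiB = 3436.0 Mb.
At 200 Mbps: 3436.0 / 200 = 17.2 s ≈ 17.2 seconds.

17 seconds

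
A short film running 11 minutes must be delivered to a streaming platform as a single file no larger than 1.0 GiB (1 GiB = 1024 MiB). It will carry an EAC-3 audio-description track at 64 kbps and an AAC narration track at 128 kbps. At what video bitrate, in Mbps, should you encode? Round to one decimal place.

12.8 Mbps

Budget: 1.0 GiB = 8589.9 Mb.
11 min = 660 s
Total bitrate budget: 8589.9 Mb / 660 s = 13.015 Mbps.
Audio total: 64 + 128 = 192 kbps = 0.192 Mbps.
Video: 13.015 − 0.192 = 12.823 Mbps.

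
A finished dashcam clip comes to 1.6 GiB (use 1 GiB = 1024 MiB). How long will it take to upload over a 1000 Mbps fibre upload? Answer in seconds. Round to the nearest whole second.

14 seconds

File: 1.6 GiB = 13743.9 Mb.
At 1000 Mbps: 13743.9 / 1000 = 13.7 s ≈ 13.7 seconds.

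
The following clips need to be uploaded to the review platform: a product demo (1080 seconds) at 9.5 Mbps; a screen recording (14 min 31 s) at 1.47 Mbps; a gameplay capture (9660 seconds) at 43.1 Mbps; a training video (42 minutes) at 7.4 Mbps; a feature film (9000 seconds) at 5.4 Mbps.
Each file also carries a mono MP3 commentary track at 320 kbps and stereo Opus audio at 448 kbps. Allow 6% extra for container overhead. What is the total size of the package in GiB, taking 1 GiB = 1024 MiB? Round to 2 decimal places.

Audio total: 320 + 448 = 768 kbps = 0.768 Mbps.
product demo: 10.268 Mbps × 1080 s × 1.06 = 11754.8 Mb
screen recording: 2.238 Mbps × 871 s × 1.06 = 2066.3 Mb
gameplay capture: 43.868 Mbps × 9660 s × 1.06 = 449190.8 Mb
training video: 8.168 Mbps × 2520 s × 1.06 = 21818.4 Mb
feature film: 6.168 Mbps × 9000 s × 1.06 = 58842.7 Mb
Total: 543672.9 Mb = 67959.1 MB.
= 63.29 GiB.

63.29 GiB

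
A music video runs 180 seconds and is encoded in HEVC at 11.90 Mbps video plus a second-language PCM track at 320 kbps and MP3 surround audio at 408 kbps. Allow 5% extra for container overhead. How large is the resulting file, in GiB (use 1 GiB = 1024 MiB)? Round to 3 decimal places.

Audio total: 320 + 408 = 728 kbps = 0.728 Mbps.
Total bitrate: 11.90 + 0.728 = 12.628 Mbps.
Stream data: 12.628 Mbps × 180 s = 2273.0 Mb.
With 5% container overhead: ×1.05.
2,387 Mb = 298,336,500 bytes ÷ 1,073,741,824 = 0.2778 GiB.

0.278 GiB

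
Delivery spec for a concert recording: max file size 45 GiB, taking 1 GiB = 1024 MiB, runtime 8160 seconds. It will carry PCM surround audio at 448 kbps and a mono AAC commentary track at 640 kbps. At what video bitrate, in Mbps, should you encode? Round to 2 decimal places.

46.28 Mbps

Budget: 45 GiB = 386547.1 Mb.
Total bitrate budget: 386547.1 Mb / 8160 s = 47.371 Mbps.
Audio total: 448 + 640 = 1088 kbps = 1.088 Mbps.
Video: 47.371 − 1.088 = 46.283 Mbps.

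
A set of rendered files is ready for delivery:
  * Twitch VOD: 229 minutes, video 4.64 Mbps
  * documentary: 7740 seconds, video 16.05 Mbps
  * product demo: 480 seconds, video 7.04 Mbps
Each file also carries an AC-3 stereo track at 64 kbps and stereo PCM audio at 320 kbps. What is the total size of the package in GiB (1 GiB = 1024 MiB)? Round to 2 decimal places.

Audio total: 64 + 320 = 384 kbps = 0.384 Mbps.
Twitch VOD: 5.024 Mbps × 13740 s = 69029.8 Mb
documentary: 16.434 Mbps × 7740 s = 127199.2 Mb
product demo: 7.424 Mbps × 480 s = 3563.5 Mb
Total: 199792.4 Mb = 24974.1 MB.
= 23.26 GiB.

23.26 GiB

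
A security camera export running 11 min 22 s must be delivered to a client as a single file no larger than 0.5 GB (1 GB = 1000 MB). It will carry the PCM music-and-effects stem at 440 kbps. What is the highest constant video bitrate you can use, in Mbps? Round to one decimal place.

5.4 Mbps

Budget: 0.5 GB = 4000.0 Mb.
11 min 22 s = 682 s
Total bitrate budget: 4000.0 Mb / 682 s = 5.865 Mbps.
Audio: 440 kbps = 0.440 Mbps.
Video: 5.865 − 0.440 = 5.425 Mbps.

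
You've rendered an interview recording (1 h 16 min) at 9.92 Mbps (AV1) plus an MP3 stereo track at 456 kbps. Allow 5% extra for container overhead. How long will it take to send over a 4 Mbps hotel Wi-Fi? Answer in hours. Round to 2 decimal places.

1 h 16 min = 76 min = 4560 s
Audio: 456 kbps = 0.456 Mbps.
Total bitrate: 10.376 Mbps.
File: 10.376 Mbps × 4560 s = 47314.6 Mb.
With 5% container overhead: ×1.05. → 49680.3 Mb.
At 4 Mbps: 49680.3 / 4 = 12420.1 s ≈ 3.45 hours.

3.45 hours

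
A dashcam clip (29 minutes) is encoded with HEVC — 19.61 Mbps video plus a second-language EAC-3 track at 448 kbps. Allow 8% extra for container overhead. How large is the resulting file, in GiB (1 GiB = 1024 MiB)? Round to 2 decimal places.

4.39 GiB

29 min = 1740 s
Audio: 448 kbps = 0.448 Mbps.
Total bitrate: 19.61 + 0.448 = 20.058 Mbps.
Stream data: 20.058 Mbps × 1740 s = 34900.9 Mb.
With 8% container overhead: ×1.08.
37,693 Mb = 4,711,624,200 bytes ÷ 1,073,741,824 = 4.388 GiB.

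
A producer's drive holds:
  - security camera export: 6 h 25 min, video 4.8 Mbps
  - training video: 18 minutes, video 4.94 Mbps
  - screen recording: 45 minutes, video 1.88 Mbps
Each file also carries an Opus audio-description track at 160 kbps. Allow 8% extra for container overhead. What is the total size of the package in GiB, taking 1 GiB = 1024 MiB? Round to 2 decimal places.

Audio: 160 kbps = 0.160 Mbps.
security camera export: 4.960 Mbps × 23100 s × 1.08 = 123742.1 Mb
training video: 5.100 Mbps × 1080 s × 1.08 = 5948.6 Mb
screen recording: 2.040 Mbps × 2700 s × 1.08 = 5948.6 Mb
Total: 135639.4 Mb = 16954.9 MB.
= 15.79 GiB.

15.79 GiB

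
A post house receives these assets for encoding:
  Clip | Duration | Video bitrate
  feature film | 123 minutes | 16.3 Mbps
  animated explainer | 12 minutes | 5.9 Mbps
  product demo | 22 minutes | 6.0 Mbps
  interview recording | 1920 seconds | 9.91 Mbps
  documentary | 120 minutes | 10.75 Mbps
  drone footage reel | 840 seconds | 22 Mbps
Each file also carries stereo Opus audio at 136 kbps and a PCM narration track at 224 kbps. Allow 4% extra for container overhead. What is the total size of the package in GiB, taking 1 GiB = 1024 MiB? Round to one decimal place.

30.8 GiB

Audio total: 136 + 224 = 360 kbps = 0.360 Mbps.
feature film: 16.660 Mbps × 7380 s × 1.04 = 127868.8 Mb
animated explainer: 6.260 Mbps × 720 s × 1.04 = 4687.5 Mb
product demo: 6.360 Mbps × 1320 s × 1.04 = 8731.0 Mb
interview recording: 10.270 Mbps × 1920 s × 1.04 = 20507.1 Mb
documentary: 11.110 Mbps × 7200 s × 1.04 = 83191.7 Mb
drone footage reel: 22.360 Mbps × 840 s × 1.04 = 19533.7 Mb
Total: 264519.8 Mb = 33065.0 MB.
= 30.79 GiB.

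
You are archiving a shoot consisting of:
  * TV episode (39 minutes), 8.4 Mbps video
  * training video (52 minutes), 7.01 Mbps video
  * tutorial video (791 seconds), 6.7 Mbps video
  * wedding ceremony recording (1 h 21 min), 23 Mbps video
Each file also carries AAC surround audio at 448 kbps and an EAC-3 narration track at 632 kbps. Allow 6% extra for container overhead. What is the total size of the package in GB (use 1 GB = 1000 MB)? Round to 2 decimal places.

Audio total: 448 + 632 = 1080 kbps = 1.080 Mbps.
TV episode: 9.480 Mbps × 2340 s × 1.06 = 23514.2 Mb
training video: 8.090 Mbps × 3120 s × 1.06 = 26755.2 Mb
tutorial video: 7.780 Mbps × 791 s × 1.06 = 6523.2 Mb
wedding ceremony recording: 24.080 Mbps × 4860 s × 1.06 = 124050.5 Mb
Total: 180843.2 Mb = 22605.4 MB.
= 22.61 GB.

22.61 GB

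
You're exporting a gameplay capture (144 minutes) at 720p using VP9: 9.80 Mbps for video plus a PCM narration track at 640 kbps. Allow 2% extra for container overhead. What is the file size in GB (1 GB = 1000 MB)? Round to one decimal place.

144 min = 8640 s
Audio: 640 kbps = 0.640 Mbps.
Total bitrate: 9.80 + 0.640 = 10.440 Mbps.
Stream data: 10.440 Mbps × 8640 s = 90201.6 Mb.
With 2% container overhead: ×1.02.
92,006 Mb ÷ 8 = 11,501 MB → 11.50 GB.

11.5 GB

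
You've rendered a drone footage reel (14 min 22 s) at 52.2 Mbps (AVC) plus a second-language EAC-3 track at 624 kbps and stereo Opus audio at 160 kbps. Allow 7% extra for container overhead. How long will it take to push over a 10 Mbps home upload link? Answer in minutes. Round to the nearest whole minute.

14 min 22 s = 862 s
Audio total: 624 + 160 = 784 kbps = 0.784 Mbps.
Total bitrate: 52.984 Mbps.
File: 52.984 Mbps × 862 s = 45672.2 Mb.
With 7% container overhead: ×1.07. → 48869.3 Mb.
At 10 Mbps: 48869.3 / 10 = 4886.9 s ≈ 81.4 minutes.

81 minutes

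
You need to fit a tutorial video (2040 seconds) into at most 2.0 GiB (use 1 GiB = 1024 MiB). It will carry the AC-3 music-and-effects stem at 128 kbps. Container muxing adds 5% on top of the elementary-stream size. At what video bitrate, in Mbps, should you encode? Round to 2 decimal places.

7.89 Mbps

Budget: 2.0 GiB = 17179.9 Mb.
Stream payload after overhead: 17179.9 / 1.05 = 16361.8 Mb.
Total bitrate budget: 16361.8 Mb / 2040 s = 8.020 Mbps.
Audio: 128 kbps = 0.128 Mbps.
Video: 8.020 − 0.128 = 7.892 Mbps.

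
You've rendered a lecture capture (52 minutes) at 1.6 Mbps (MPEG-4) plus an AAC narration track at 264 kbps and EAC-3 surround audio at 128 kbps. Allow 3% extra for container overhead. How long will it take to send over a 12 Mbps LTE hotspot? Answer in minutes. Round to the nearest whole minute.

9 minutes

52 min = 3120 s
Audio total: 264 + 128 = 392 kbps = 0.392 Mbps.
Total bitrate: 1.992 Mbps.
File: 1.992 Mbps × 3120 s = 6215.0 Mb.
With 3% container overhead: ×1.03. → 6401.5 Mb.
At 12 Mbps: 6401.5 / 12 = 533.5 s ≈ 8.89 minutes.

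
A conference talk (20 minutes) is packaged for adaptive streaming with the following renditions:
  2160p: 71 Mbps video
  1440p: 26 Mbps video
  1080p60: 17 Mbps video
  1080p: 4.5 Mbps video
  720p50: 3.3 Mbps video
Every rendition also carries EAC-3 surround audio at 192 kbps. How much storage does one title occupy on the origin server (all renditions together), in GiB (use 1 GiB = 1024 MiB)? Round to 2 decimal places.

20 min = 1200 s
Audio: 192 kbps = 0.192 Mbps.
Sum of rendition bitrates: (71+0.192) + (26+0.192) + (17+0.192) + (4.5+0.192) + (3.3+0.192) = 122.760 Mbps.
× 1200 s = 147,312 Mb = 18,414 MB = 17.15 GiB.

17.15 GiB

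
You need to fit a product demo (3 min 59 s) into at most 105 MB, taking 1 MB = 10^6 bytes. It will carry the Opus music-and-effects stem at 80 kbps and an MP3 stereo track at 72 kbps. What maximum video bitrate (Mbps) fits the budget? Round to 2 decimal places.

3.36 Mbps

Budget: 105 MB = 840.0 Mb.
3 min 59 s = 239 s
Total bitrate budget: 840.0 Mb / 239 s = 3.515 Mbps.
Audio total: 80 + 72 = 152 kbps = 0.152 Mbps.
Video: 3.515 − 0.152 = 3.363 Mbps.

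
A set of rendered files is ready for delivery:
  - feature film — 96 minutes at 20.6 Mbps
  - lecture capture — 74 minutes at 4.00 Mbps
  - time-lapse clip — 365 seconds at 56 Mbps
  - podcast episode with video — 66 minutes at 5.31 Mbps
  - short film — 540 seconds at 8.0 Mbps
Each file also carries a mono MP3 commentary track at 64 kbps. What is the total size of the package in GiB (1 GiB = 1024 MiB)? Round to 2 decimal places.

21.32 GiB

Audio: 64 kbps = 0.064 Mbps.
feature film: 20.664 Mbps × 5760 s = 119024.6 Mb
lecture capture: 4.064 Mbps × 4440 s = 18044.2 Mb
time-lapse clip: 56.064 Mbps × 365 s = 20463.4 Mb
podcast episode with video: 5.374 Mbps × 3960 s = 21281.0 Mb
short film: 8.064 Mbps × 540 s = 4354.6 Mb
Total: 183167.8 Mb = 22896.0 MB.
= 21.32 GiB.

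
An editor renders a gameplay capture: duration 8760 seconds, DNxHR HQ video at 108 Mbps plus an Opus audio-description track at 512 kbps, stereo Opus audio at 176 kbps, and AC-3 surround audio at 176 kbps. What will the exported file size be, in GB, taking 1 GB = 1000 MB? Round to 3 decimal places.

119.206 GB

Audio total: 512 + 176 + 176 = 864 kbps = 0.864 Mbps.
Total bitrate: 108 + 0.864 = 108.864 Mbps.
Stream data: 108.864 Mbps × 8760 s = 953648.6 Mb.
953,649 Mb ÷ 8 = 119,206 MB → 119.2 GB.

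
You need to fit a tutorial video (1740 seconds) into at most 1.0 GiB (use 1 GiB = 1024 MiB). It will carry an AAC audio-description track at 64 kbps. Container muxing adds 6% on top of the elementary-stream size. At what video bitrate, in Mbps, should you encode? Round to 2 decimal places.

4.59 Mbps

Budget: 1.0 GiB = 8589.9 Mb.
Stream payload after overhead: 8589.9 / 1.06 = 8103.7 Mb.
Total bitrate budget: 8103.7 Mb / 1740 s = 4.657 Mbps.
Audio: 64 kbps = 0.064 Mbps.
Video: 4.657 − 0.064 = 4.593 Mbps.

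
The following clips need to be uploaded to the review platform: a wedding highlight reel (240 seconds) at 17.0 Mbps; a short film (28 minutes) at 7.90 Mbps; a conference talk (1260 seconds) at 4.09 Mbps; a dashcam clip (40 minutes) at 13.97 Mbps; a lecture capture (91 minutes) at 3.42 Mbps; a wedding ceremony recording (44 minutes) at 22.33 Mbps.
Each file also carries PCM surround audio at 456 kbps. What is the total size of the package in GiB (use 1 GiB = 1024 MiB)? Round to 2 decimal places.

Audio: 456 kbps = 0.456 Mbps.
wedding highlight reel: 17.456 Mbps × 240 s = 4189.4 Mb
short film: 8.356 Mbps × 1680 s = 14038.1 Mb
conference talk: 4.546 Mbps × 1260 s = 5728.0 Mb
dashcam clip: 14.426 Mbps × 2400 s = 34622.4 Mb
lecture capture: 3.876 Mbps × 5460 s = 21163.0 Mb
wedding ceremony recording: 22.786 Mbps × 2640 s = 60155.0 Mb
Total: 139895.9 Mb = 17487.0 MB.
= 16.29 GiB.

16.29 GiB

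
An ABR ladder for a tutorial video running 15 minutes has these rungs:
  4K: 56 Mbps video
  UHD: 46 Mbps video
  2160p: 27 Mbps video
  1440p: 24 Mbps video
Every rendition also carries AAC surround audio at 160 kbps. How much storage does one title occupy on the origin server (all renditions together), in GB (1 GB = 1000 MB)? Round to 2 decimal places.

15 min = 900 s
Audio: 160 kbps = 0.160 Mbps.
Sum of rendition bitrates: (56+0.160) + (46+0.160) + (27+0.160) + (24+0.160) = 153.640 Mbps.
× 900 s = 138,276 Mb = 17,284 MB = 17.28 GB.

17.28 GB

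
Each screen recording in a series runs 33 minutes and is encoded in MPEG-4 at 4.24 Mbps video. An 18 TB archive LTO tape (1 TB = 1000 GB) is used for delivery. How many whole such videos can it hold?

17152

33 min = 1980 s
Per item: 4.240 Mbps × 1980 s = 8,395 Mb = 1,049 MB.
Capacity: 18 TB = 144,000,000 Mb; 17152.66 items → 17152 complete.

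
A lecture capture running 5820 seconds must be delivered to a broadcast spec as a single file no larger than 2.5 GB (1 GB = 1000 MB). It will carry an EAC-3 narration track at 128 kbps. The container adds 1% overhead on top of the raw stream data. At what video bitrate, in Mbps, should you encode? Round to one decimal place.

3.3 Mbps

Budget: 2.5 GB = 20000.0 Mb.
Stream payload after overhead: 20000.0 / 1.01 = 19802.0 Mb.
Total bitrate budget: 19802.0 Mb / 5820 s = 3.402 Mbps.
Audio: 128 kbps = 0.128 Mbps.
Video: 3.402 − 0.128 = 3.274 Mbps.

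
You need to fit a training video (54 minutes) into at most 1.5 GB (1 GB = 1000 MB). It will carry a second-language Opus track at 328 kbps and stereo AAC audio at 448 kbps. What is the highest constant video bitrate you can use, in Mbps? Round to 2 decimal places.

2.93 Mbps

Budget: 1.5 GB = 12000.0 Mb.
54 min = 3240 s
Total bitrate budget: 12000.0 Mb / 3240 s = 3.704 Mbps.
Audio total: 328 + 448 = 776 kbps = 0.776 Mbps.
Video: 3.704 − 0.776 = 2.928 Mbps.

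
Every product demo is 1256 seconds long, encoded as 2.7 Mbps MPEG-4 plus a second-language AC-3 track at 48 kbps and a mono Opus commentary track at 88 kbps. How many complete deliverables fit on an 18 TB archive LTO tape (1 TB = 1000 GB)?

Audio total: 48 + 88 = 136 kbps = 0.136 Mbps.
Total bitrate: 2.836 Mbps.
Per item: 2.836 Mbps × 1256 s = 3,562 Mb = 445.3 MB.
Capacity: 18 TB = 144,000,000 Mb; 40426.54 items → 40426 complete.

40426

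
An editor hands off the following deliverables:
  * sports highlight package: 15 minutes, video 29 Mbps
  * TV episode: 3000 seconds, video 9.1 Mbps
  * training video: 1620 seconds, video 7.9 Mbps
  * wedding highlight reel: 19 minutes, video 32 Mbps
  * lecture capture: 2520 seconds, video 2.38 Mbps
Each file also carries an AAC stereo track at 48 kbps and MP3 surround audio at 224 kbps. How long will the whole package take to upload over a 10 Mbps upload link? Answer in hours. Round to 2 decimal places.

Audio total: 48 + 224 = 272 kbps = 0.272 Mbps.
sports highlight package: 29.272 Mbps × 900 s = 26344.8 Mb
TV episode: 9.372 Mbps × 3000 s = 28116.0 Mb
training video: 8.172 Mbps × 1620 s = 13238.6 Mb
wedding highlight reel: 32.272 Mbps × 1140 s = 36790.1 Mb
lecture capture: 2.652 Mbps × 2520 s = 6683.0 Mb
Total: 111172.6 Mb = 13896.6 MB.
At 10 Mbps: 111172.6 / 10 = 11117 s ≈ 3.09 hours.

3.09 hours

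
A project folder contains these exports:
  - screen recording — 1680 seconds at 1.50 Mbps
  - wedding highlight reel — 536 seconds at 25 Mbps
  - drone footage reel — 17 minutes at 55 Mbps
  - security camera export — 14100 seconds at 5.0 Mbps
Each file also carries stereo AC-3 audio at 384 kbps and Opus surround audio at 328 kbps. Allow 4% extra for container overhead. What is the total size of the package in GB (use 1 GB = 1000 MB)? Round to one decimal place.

Audio total: 384 + 328 = 712 kbps = 0.712 Mbps.
screen recording: 2.212 Mbps × 1680 s × 1.04 = 3864.8 Mb
wedding highlight reel: 25.712 Mbps × 536 s × 1.04 = 14332.9 Mb
drone footage reel: 55.712 Mbps × 1020 s × 1.04 = 59099.3 Mb
security camera export: 5.712 Mbps × 14100 s × 1.04 = 83760.8 Mb
Total: 161057.8 Mb = 20132.2 MB.
= 20.13 GB.

20.1 GB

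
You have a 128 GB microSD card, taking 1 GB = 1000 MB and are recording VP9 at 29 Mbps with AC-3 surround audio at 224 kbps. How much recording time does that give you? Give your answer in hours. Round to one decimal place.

9.7 hours

Audio: 224 kbps = 0.224 Mbps.
Total bitrate: 29 + 0.224 = 29.224 Mbps.
Capacity: 128 GB = 1,024,000 Mb.
Recording time: 1,024,000 / 29.224 = 35,040 s ≈ 9.73 hours.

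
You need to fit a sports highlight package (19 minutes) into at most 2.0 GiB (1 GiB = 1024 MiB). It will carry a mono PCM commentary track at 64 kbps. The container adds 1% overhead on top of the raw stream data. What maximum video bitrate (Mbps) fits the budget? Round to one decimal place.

14.9 Mbps

Budget: 2.0 GiB = 17179.9 Mb.
Stream payload after overhead: 17179.9 / 1.01 = 17009.8 Mb.
19 min = 1140 s
Total bitrate budget: 17009.8 Mb / 1140 s = 14.921 Mbps.
Audio: 64 kbps = 0.064 Mbps.
Video: 14.921 − 0.064 = 14.857 Mbps.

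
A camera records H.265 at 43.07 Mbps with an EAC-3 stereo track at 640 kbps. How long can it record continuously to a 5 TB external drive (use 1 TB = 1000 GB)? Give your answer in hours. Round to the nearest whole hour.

Audio: 640 kbps = 0.640 Mbps.
Total bitrate: 43.07 + 0.640 = 43.710 Mbps.
Capacity: 5 TB = 40,000,000 Mb.
Recording time: 40,000,000 / 43.710 = 915,122 s ≈ 254 hours.

254 hours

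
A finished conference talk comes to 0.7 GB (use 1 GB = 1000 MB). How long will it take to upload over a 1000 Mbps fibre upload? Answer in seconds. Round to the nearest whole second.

File: 0.7 GB = 5600.0 Mb.
At 1000 Mbps: 5600.0 / 1000 = 5.6 s ≈ 5.6 seconds.

6 seconds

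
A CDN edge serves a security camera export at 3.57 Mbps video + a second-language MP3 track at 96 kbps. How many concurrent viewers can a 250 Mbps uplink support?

Audio: 96 kbps = 0.096 Mbps.
Per-viewer media rate: 3.666 Mbps.
250 Mbps = 250.0 Mbps; 250.0 / 3.666 = 68.19 → 68 viewers.

68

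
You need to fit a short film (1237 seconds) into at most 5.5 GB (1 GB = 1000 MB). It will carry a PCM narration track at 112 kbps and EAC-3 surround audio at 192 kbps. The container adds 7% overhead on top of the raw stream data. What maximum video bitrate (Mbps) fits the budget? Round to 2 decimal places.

Budget: 5.5 GB = 44000.0 Mb.
Stream payload after overhead: 44000.0 / 1.07 = 41121.5 Mb.
Total bitrate budget: 41121.5 Mb / 1237 s = 33.243 Mbps.
Audio total: 112 + 192 = 304 kbps = 0.304 Mbps.
Video: 33.243 − 0.304 = 32.939 Mbps.

32.94 Mbps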